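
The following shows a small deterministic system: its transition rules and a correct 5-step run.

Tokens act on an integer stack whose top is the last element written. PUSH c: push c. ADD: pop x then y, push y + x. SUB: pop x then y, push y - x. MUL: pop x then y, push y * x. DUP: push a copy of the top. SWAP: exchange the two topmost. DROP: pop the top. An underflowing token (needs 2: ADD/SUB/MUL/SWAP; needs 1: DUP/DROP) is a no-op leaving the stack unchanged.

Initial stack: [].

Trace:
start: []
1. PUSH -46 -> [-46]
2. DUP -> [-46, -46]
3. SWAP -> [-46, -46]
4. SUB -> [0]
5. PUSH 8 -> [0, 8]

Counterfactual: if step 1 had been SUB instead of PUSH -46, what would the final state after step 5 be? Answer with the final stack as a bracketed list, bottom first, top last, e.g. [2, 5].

(re-executing from step 1 with the substitution; state before step 1: [])
1. SUB -> []
2. DUP -> []
3. SWAP -> []
4. SUB -> []
5. PUSH 8 -> [8]

[8]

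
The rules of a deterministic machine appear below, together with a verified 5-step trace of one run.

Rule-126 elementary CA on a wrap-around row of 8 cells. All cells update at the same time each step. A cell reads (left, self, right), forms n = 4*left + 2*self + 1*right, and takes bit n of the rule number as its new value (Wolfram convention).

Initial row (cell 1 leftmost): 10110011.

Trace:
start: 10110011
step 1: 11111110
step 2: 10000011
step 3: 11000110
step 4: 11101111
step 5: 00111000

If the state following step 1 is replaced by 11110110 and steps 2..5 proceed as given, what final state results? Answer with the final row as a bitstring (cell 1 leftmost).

state after step 1 := 11110110
step 2: 10011111
step 3: 11110000
step 4: 10011001
step 5: 11111111

11111111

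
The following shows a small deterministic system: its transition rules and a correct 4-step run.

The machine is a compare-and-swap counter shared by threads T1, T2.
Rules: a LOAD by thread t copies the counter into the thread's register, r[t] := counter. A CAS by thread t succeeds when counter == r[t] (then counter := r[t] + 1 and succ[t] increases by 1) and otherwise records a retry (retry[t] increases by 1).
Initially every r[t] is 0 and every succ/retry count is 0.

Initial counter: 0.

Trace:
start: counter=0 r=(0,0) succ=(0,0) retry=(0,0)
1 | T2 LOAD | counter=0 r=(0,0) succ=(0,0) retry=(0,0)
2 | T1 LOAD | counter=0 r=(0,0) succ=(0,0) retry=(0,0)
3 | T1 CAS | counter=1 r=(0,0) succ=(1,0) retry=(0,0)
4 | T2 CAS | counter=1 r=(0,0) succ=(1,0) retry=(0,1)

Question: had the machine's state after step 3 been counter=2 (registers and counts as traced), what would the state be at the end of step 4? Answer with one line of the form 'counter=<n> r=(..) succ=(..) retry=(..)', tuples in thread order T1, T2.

counter=2 r=(0,0) succ=(1,0) retry=(0,1)

state after step 3 := counter=2 r=(0,0) succ=(1,0) retry=(0,0)
4 | T2 CAS | counter=2 r=(0,0) succ=(1,0) retry=(0,1)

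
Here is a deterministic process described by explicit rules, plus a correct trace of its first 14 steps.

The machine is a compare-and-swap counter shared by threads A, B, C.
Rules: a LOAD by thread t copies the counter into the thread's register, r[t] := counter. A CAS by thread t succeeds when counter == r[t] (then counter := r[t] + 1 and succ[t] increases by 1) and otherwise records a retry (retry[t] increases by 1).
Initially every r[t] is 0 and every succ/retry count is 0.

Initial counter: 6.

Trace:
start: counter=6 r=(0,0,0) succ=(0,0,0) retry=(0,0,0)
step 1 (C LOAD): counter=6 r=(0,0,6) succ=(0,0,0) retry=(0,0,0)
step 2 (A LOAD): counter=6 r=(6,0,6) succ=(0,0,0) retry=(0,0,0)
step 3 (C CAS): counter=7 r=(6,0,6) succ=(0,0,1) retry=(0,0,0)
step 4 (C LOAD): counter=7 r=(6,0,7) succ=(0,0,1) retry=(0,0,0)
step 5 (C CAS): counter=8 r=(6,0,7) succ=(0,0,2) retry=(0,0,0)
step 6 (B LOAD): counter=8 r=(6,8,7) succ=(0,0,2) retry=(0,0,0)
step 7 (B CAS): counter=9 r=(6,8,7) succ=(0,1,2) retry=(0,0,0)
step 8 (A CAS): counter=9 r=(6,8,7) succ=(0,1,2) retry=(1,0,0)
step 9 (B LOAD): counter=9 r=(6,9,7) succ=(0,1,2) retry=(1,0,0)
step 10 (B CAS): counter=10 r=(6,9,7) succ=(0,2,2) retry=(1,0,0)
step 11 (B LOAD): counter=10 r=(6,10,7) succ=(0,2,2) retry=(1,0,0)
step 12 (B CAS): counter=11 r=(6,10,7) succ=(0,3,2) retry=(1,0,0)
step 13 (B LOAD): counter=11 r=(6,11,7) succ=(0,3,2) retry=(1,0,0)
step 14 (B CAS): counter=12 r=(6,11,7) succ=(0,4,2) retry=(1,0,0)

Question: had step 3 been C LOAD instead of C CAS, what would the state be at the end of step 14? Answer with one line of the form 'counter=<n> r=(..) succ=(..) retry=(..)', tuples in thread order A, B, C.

counter=11 r=(6,10,6) succ=(0,4,1) retry=(1,0,0)

(re-executing from step 3 with the substitution; state before step 3: counter=6 r=(6,0,6) succ=(0,0,0) retry=(0,0,0))
step 3 (C LOAD): counter=6 r=(6,0,6) succ=(0,0,0) retry=(0,0,0)
step 4 (C LOAD): counter=6 r=(6,0,6) succ=(0,0,0) retry=(0,0,0)
step 5 (C CAS): counter=7 r=(6,0,6) succ=(0,0,1) retry=(0,0,0)
step 6 (B LOAD): counter=7 r=(6,7,6) succ=(0,0,1) retry=(0,0,0)
step 7 (B CAS): counter=8 r=(6,7,6) succ=(0,1,1) retry=(0,0,0)
step 8 (A CAS): counter=8 r=(6,7,6) succ=(0,1,1) retry=(1,0,0)
step 9 (B LOAD): counter=8 r=(6,8,6) succ=(0,1,1) retry=(1,0,0)
step 10 (B CAS): counter=9 r=(6,8,6) succ=(0,2,1) retry=(1,0,0)
step 11 (B LOAD): counter=9 r=(6,9,6) succ=(0,2,1) retry=(1,0,0)
step 12 (B CAS): counter=10 r=(6,9,6) succ=(0,3,1) retry=(1,0,0)
step 13 (B LOAD): counter=10 r=(6,10,6) succ=(0,3,1) retry=(1,0,0)
step 14 (B CAS): counter=11 r=(6,10,6) succ=(0,4,1) retry=(1,0,0)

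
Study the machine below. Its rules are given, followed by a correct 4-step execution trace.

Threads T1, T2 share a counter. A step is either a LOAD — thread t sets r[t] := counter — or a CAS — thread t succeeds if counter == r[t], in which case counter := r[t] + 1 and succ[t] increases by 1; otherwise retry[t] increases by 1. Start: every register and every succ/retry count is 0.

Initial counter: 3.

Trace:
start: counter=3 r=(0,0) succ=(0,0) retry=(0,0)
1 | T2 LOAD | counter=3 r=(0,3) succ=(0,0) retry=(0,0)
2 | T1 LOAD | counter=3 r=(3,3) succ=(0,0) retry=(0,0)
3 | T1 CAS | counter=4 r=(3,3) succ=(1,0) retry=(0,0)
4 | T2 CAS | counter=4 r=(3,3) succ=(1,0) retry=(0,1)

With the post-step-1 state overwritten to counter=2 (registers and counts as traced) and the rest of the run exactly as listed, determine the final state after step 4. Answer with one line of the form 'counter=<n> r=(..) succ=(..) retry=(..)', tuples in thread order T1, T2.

state after step 1 := counter=2 r=(0,3) succ=(0,0) retry=(0,0)
2 | T1 LOAD | counter=2 r=(2,3) succ=(0,0) retry=(0,0)
3 | T1 CAS | counter=3 r=(2,3) succ=(1,0) retry=(0,0)
4 | T2 CAS | counter=4 r=(2,3) succ=(1,1) retry=(0,0)

counter=4 r=(2,3) succ=(1,1) retry=(0,0)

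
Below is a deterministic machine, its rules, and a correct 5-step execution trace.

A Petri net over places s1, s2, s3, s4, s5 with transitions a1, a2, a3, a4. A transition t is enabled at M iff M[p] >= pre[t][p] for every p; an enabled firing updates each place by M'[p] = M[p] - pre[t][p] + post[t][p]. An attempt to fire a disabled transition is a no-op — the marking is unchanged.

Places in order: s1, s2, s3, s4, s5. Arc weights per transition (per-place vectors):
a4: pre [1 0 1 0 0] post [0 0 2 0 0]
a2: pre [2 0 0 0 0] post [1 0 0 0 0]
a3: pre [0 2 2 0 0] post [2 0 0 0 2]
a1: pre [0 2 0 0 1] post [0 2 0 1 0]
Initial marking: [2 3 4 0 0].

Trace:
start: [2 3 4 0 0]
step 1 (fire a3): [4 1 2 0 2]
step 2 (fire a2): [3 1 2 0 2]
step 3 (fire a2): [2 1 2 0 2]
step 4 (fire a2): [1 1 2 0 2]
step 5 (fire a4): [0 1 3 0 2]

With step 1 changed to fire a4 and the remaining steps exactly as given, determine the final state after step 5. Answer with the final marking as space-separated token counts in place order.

(re-executing from step 1 with the substitution; state before step 1: [2 3 4 0 0])
step 1 (fire a4): [1 3 5 0 0]
step 2 (fire a2): [1 3 5 0 0]
step 3 (fire a2): [1 3 5 0 0]
step 4 (fire a2): [1 3 5 0 0]
step 5 (fire a4): [0 3 6 0 0]

0 3 6 0 0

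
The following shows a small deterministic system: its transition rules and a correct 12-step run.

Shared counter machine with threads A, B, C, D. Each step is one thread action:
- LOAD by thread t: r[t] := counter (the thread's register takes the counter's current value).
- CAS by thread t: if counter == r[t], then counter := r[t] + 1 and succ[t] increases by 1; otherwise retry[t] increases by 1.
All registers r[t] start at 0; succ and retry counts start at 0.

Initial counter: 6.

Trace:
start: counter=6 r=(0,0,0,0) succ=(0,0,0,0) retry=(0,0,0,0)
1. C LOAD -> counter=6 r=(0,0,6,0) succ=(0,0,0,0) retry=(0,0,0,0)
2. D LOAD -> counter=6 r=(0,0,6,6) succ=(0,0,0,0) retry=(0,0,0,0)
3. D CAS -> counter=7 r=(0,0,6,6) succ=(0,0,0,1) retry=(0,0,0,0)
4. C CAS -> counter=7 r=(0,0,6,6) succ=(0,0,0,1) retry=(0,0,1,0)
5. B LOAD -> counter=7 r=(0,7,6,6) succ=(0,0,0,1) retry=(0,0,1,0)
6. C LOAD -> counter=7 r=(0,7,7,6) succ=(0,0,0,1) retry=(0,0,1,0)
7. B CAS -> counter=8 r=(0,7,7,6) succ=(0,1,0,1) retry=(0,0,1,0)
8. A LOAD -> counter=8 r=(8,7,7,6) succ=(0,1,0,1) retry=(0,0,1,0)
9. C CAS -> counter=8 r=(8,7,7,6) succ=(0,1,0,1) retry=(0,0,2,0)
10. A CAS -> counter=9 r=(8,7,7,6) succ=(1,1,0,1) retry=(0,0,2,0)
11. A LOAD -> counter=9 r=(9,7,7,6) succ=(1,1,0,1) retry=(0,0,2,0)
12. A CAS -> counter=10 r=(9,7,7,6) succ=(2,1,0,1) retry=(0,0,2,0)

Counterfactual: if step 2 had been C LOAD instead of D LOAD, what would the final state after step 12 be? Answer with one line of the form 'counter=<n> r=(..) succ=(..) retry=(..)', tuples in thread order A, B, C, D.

(re-executing from step 2 with the substitution; state before step 2: counter=6 r=(0,0,6,0) succ=(0,0,0,0) retry=(0,0,0,0))
2. C LOAD -> counter=6 r=(0,0,6,0) succ=(0,0,0,0) retry=(0,0,0,0)
3. D CAS -> counter=6 r=(0,0,6,0) succ=(0,0,0,0) retry=(0,0,0,1)
4. C CAS -> counter=7 r=(0,0,6,0) succ=(0,0,1,0) retry=(0,0,0,1)
5. B LOAD -> counter=7 r=(0,7,6,0) succ=(0,0,1,0) retry=(0,0,0,1)
6. C LOAD -> counter=7 r=(0,7,7,0) succ=(0,0,1,0) retry=(0,0,0,1)
7. B CAS -> counter=8 r=(0,7,7,0) succ=(0,1,1,0) retry=(0,0,0,1)
8. A LOAD -> counter=8 r=(8,7,7,0) succ=(0,1,1,0) retry=(0,0,0,1)
9. C CAS -> counter=8 r=(8,7,7,0) succ=(0,1,1,0) retry=(0,0,1,1)
10. A CAS -> counter=9 r=(8,7,7,0) succ=(1,1,1,0) retry=(0,0,1,1)
11. A LOAD -> counter=9 r=(9,7,7,0) succ=(1,1,1,0) retry=(0,0,1,1)
12. A CAS -> counter=10 r=(9,7,7,0) succ=(2,1,1,0) retry=(0,0,1,1)

counter=10 r=(9,7,7,0) succ=(2,1,1,0) retry=(0,0,1,1)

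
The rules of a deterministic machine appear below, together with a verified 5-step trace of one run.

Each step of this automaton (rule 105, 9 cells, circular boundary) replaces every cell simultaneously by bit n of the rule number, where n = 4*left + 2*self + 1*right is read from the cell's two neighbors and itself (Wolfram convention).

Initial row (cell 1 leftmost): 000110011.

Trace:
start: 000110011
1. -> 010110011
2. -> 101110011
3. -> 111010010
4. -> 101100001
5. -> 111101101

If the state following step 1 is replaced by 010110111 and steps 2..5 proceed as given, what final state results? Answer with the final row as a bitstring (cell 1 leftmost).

100101001

state after step 1 := 010110111
2. -> 101111101
3. -> 111000111
4. -> 001010100
5. -> 100101001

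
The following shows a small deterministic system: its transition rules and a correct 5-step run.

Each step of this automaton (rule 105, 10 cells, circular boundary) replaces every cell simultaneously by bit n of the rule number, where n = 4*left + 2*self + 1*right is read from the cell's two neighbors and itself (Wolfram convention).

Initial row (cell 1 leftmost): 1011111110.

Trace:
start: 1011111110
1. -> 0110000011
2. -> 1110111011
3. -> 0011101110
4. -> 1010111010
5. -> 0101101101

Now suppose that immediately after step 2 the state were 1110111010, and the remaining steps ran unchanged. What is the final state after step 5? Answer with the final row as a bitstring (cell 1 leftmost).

0011100000

state after step 2 := 1110111010
3. -> 1011101101
4. -> 1110111111
5. -> 0011100000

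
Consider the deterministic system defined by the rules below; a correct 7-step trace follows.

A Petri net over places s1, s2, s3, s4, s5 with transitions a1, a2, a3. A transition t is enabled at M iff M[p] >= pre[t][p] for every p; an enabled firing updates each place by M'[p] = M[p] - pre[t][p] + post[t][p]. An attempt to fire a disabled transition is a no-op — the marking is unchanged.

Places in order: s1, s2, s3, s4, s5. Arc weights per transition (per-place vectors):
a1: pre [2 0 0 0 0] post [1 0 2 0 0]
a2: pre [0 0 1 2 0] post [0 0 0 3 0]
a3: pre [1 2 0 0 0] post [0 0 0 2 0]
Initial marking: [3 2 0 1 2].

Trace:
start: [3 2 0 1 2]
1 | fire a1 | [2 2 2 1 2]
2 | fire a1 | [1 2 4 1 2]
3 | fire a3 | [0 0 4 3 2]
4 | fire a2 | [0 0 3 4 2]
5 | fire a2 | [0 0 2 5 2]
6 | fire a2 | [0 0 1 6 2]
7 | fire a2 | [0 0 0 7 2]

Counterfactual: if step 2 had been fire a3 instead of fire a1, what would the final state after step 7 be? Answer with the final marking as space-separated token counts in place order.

(re-executing from step 2 with the substitution; state before step 2: [2 2 2 1 2])
2 | fire a3 | [1 0 2 3 2]
3 | fire a3 | [1 0 2 3 2]
4 | fire a2 | [1 0 1 4 2]
5 | fire a2 | [1 0 0 5 2]
6 | fire a2 | [1 0 0 5 2]
7 | fire a2 | [1 0 0 5 2]

1 0 0 5 2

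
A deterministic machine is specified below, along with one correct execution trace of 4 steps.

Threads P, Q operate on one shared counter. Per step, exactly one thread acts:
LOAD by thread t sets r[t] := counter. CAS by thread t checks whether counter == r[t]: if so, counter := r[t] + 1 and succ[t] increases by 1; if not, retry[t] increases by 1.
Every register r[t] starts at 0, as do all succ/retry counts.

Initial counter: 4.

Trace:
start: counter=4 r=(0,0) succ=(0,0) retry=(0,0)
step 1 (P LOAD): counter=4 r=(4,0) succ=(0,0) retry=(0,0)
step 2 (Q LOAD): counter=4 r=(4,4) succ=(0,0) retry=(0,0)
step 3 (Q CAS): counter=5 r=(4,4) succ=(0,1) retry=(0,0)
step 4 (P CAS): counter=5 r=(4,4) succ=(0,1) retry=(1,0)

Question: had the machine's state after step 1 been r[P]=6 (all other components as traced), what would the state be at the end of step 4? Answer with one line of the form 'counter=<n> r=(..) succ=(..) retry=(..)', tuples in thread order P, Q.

state after step 1 := counter=4 r=(6,0) succ=(0,0) retry=(0,0)
step 2 (Q LOAD): counter=4 r=(6,4) succ=(0,0) retry=(0,0)
step 3 (Q CAS): counter=5 r=(6,4) succ=(0,1) retry=(0,0)
step 4 (P CAS): counter=5 r=(6,4) succ=(0,1) retry=(1,0)

counter=5 r=(6,4) succ=(0,1) retry=(1,0)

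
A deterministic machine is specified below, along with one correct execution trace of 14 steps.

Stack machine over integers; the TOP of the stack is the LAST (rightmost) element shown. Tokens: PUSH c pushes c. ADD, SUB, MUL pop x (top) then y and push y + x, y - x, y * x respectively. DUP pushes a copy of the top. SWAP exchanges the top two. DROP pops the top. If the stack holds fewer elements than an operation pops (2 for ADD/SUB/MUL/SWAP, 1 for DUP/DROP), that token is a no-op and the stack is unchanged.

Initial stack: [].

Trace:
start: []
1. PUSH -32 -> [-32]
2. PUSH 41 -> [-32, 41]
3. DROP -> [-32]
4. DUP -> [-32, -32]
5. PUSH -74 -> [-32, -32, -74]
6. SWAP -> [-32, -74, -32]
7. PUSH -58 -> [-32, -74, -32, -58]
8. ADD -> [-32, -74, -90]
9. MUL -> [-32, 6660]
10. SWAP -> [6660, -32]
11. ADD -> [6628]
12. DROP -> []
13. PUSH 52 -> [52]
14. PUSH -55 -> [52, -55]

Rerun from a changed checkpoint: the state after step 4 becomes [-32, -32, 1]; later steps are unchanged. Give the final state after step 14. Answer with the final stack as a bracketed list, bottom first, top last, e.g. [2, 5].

state after step 4 := [-32, -32, 1]
5. PUSH -74 -> [-32, -32, 1, -74]
6. SWAP -> [-32, -32, -74, 1]
7. PUSH -58 -> [-32, -32, -74, 1, -58]
8. ADD -> [-32, -32, -74, -57]
9. MUL -> [-32, -32, 4218]
10. SWAP -> [-32, 4218, -32]
11. ADD -> [-32, 4186]
12. DROP -> [-32]
13. PUSH 52 -> [-32, 52]
14. PUSH -55 -> [-32, 52, -55]

[-32, 52, -55]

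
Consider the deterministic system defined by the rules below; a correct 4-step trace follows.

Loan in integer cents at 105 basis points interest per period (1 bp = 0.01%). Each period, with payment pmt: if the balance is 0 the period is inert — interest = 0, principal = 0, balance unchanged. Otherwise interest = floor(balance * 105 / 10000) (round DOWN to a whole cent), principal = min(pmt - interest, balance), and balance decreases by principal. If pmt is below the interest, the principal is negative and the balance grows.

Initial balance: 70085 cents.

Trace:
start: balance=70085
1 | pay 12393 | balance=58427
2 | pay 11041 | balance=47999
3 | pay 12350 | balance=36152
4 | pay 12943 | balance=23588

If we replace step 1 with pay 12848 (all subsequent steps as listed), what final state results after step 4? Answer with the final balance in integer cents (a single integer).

23119

(re-executing from step 1 with the substitution; state before step 1: balance=70085)
1 | pay 12848 | balance=57972
2 | pay 11041 | balance=47539
3 | pay 12350 | balance=35688
4 | pay 12943 | balance=23119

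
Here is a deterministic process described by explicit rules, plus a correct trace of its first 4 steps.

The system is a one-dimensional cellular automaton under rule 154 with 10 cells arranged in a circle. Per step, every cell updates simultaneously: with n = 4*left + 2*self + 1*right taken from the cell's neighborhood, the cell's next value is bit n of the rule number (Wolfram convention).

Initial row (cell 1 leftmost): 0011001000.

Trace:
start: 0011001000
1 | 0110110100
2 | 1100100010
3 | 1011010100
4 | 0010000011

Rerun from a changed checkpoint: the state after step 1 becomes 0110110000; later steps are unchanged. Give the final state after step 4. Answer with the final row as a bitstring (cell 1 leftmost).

state after step 1 := 0110110000
2 | 1100101000
3 | 1011000101
4 | 0010101001

0010101001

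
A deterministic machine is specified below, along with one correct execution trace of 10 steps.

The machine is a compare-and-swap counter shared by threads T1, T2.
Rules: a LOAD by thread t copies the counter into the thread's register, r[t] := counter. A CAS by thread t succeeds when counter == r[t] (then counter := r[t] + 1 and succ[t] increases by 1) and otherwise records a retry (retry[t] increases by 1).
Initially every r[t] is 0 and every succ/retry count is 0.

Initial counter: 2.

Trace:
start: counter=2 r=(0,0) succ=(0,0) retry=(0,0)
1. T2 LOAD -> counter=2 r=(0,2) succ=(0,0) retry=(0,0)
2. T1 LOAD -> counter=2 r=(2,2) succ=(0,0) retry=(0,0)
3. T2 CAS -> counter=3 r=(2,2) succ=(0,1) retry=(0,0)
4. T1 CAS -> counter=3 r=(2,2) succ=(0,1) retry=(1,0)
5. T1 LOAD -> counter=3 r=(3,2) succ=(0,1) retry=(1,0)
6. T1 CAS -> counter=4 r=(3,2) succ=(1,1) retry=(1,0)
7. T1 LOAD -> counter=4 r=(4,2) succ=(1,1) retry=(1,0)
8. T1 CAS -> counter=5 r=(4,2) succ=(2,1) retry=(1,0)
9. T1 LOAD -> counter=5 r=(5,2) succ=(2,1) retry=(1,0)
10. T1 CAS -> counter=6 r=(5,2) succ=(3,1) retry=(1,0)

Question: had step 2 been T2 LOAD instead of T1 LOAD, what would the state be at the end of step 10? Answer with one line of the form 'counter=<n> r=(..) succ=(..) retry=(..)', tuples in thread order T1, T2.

counter=6 r=(5,2) succ=(3,1) retry=(1,0)

(re-executing from step 2 with the substitution; state before step 2: counter=2 r=(0,2) succ=(0,0) retry=(0,0))
2. T2 LOAD -> counter=2 r=(0,2) succ=(0,0) retry=(0,0)
3. T2 CAS -> counter=3 r=(0,2) succ=(0,1) retry=(0,0)
4. T1 CAS -> counter=3 r=(0,2) succ=(0,1) retry=(1,0)
5. T1 LOAD -> counter=3 r=(3,2) succ=(0,1) retry=(1,0)
6. T1 CAS -> counter=4 r=(3,2) succ=(1,1) retry=(1,0)
7. T1 LOAD -> counter=4 r=(4,2) succ=(1,1) retry=(1,0)
8. T1 CAS -> counter=5 r=(4,2) succ=(2,1) retry=(1,0)
9. T1 LOAD -> counter=5 r=(5,2) succ=(2,1) retry=(1,0)
10. T1 CAS -> counter=6 r=(5,2) succ=(3,1) retry=(1,0)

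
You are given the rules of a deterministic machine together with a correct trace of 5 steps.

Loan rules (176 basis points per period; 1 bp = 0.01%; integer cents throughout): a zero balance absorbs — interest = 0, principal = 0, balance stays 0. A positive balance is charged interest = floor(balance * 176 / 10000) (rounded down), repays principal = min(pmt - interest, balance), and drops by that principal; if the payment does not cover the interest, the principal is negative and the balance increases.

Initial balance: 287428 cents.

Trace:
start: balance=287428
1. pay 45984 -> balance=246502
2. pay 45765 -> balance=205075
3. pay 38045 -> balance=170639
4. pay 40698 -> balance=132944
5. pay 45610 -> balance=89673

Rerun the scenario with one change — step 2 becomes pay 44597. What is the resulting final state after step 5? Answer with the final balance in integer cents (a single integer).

90904

(re-executing from step 2 with the substitution; state before step 2: balance=246502)
2. pay 44597 -> balance=206243
3. pay 38045 -> balance=171827
4. pay 40698 -> balance=134153
5. pay 45610 -> balance=90904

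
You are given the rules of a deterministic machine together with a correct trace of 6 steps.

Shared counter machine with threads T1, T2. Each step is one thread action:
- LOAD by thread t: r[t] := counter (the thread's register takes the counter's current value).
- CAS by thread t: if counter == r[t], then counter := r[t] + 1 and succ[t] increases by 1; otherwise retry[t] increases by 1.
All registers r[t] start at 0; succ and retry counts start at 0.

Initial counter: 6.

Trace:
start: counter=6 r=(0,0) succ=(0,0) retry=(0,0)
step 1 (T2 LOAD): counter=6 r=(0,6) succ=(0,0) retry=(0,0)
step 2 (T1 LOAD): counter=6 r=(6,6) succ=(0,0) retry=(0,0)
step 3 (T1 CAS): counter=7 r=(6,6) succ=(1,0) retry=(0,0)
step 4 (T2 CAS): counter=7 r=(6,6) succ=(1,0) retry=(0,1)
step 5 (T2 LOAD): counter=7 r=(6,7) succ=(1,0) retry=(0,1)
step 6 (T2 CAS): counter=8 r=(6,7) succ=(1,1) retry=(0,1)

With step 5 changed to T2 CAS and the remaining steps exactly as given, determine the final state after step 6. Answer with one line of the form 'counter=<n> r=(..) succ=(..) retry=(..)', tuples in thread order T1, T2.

counter=7 r=(6,6) succ=(1,0) retry=(0,3)

(re-executing from step 5 with the substitution; state before step 5: counter=7 r=(6,6) succ=(1,0) retry=(0,1))
step 5 (T2 CAS): counter=7 r=(6,6) succ=(1,0) retry=(0,2)
step 6 (T2 CAS): counter=7 r=(6,6) succ=(1,0) retry=(0,3)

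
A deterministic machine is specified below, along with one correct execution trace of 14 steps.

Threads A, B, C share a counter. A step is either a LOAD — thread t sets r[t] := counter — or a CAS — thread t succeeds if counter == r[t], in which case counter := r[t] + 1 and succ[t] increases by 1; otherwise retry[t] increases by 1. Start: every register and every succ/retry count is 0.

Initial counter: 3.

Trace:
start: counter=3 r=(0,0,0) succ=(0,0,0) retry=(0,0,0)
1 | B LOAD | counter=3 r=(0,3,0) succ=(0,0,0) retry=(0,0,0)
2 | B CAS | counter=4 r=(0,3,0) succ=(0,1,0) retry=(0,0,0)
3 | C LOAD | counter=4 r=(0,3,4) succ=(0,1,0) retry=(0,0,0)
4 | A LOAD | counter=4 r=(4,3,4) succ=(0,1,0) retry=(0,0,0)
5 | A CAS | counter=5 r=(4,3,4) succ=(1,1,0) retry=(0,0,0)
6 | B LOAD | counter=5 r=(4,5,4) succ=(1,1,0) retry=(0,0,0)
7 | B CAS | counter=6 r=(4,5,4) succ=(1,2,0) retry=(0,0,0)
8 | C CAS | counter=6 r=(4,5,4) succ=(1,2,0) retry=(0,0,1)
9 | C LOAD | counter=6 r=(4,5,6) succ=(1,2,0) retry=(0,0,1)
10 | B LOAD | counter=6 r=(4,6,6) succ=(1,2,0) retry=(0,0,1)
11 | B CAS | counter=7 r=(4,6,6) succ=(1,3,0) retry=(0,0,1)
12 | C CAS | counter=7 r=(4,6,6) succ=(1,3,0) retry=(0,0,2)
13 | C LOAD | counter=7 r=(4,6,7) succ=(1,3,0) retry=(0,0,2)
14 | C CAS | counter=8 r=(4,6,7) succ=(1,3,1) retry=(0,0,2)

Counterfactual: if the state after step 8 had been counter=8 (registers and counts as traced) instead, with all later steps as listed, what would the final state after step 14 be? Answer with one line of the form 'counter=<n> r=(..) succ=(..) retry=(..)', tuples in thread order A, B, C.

counter=10 r=(4,8,9) succ=(1,3,1) retry=(0,0,2)

state after step 8 := counter=8 r=(4,5,4) succ=(1,2,0) retry=(0,0,1)
9 | C LOAD | counter=8 r=(4,5,8) succ=(1,2,0) retry=(0,0,1)
10 | B LOAD | counter=8 r=(4,8,8) succ=(1,2,0) retry=(0,0,1)
11 | B CAS | counter=9 r=(4,8,8) succ=(1,3,0) retry=(0,0,1)
12 | C CAS | counter=9 r=(4,8,8) succ=(1,3,0) retry=(0,0,2)
13 | C LOAD | counter=9 r=(4,8,9) succ=(1,3,0) retry=(0,0,2)
14 | C CAS | counter=10 r=(4,8,9) succ=(1,3,1) retry=(0,0,2)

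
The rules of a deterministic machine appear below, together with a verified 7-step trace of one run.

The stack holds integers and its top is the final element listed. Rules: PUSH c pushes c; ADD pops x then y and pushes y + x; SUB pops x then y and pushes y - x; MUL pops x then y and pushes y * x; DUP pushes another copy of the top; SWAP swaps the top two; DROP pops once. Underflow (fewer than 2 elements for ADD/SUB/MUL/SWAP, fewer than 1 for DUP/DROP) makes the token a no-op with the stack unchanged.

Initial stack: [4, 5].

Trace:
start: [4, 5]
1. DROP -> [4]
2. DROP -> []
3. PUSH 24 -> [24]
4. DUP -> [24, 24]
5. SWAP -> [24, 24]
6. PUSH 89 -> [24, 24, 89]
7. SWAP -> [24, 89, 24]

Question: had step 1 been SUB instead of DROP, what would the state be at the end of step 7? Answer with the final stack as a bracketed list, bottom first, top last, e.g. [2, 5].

[24, 89, 24]

(re-executing from step 1 with the substitution; state before step 1: [4, 5])
1. SUB -> [-1]
2. DROP -> []
3. PUSH 24 -> [24]
4. DUP -> [24, 24]
5. SWAP -> [24, 24]
6. PUSH 89 -> [24, 24, 89]
7. SWAP -> [24, 89, 24]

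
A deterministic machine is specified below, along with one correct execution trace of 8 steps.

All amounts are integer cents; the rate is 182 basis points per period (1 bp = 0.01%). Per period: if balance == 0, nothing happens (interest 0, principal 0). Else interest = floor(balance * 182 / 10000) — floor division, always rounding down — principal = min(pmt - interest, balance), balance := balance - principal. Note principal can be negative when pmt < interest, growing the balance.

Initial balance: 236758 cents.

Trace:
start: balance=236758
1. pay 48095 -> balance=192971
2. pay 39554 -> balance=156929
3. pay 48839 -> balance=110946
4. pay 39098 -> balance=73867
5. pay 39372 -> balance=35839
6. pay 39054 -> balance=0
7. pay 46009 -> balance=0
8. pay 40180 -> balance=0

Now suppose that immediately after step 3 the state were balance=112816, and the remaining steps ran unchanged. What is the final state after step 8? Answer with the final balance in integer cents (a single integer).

0

state after step 3 := balance=112816
4. pay 39098 -> balance=75771
5. pay 39372 -> balance=37778
6. pay 39054 -> balance=0
7. pay 46009 -> balance=0
8. pay 40180 -> balance=0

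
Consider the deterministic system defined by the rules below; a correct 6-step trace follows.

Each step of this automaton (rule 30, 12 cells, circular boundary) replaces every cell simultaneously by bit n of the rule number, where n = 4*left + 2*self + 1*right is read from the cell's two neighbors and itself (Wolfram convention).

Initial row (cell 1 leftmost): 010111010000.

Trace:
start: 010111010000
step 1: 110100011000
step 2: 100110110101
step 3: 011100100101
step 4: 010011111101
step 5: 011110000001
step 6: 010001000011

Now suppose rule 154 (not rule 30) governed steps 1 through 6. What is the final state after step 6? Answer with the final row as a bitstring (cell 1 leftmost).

010101000011

(re-executing steps 1..6 under rule 154; state before step 1: 010111010000)
step 1: 100110001000
step 2: 011101010101
step 3: 011000000000
step 4: 110100000000
step 5: 100010000001
step 6: 010101000011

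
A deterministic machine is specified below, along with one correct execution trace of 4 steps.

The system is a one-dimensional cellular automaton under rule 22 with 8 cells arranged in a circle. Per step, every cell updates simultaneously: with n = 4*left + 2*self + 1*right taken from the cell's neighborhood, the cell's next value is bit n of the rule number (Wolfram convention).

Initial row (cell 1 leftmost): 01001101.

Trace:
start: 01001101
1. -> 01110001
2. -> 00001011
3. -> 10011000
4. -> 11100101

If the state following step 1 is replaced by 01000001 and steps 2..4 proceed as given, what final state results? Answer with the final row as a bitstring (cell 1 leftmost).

00110110

state after step 1 := 01000001
2. -> 01100011
3. -> 00010100
4. -> 00110110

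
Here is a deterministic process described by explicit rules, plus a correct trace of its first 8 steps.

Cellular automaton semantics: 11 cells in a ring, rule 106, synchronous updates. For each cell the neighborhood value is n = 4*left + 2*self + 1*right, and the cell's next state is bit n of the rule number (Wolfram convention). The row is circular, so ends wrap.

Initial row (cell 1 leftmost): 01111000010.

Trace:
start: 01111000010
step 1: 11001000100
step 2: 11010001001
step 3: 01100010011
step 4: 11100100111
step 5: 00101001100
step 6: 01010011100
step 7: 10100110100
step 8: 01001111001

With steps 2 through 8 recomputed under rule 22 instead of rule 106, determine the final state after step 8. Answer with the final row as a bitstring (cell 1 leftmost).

(re-executing steps 2..8 under rule 22; state before step 2: 11001000100)
step 2: 00111101111
step 3: 11000000000
step 4: 00100000001
step 5: 11110000011
step 6: 00001000100
step 7: 00011101110
step 8: 00100000001

00100000001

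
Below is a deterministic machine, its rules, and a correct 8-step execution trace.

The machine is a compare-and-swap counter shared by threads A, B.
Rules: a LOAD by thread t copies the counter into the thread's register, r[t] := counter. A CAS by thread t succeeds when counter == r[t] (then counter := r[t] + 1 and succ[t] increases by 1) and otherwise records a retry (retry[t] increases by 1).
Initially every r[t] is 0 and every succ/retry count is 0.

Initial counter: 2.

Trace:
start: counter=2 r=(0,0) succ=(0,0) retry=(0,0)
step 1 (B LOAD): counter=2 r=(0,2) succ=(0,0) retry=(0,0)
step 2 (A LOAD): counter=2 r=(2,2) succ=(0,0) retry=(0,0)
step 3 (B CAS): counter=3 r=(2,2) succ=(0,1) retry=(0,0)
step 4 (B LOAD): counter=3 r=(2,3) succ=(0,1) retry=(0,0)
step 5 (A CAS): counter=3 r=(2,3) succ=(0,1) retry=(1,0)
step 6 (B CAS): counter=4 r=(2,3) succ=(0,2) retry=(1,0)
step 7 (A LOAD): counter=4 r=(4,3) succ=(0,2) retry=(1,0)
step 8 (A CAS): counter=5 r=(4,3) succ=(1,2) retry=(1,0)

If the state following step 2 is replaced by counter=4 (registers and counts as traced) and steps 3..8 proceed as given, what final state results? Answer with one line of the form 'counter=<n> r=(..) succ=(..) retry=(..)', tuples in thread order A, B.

state after step 2 := counter=4 r=(2,2) succ=(0,0) retry=(0,0)
step 3 (B CAS): counter=4 r=(2,2) succ=(0,0) retry=(0,1)
step 4 (B LOAD): counter=4 r=(2,4) succ=(0,0) retry=(0,1)
step 5 (A CAS): counter=4 r=(2,4) succ=(0,0) retry=(1,1)
step 6 (B CAS): counter=5 r=(2,4) succ=(0,1) retry=(1,1)
step 7 (A LOAD): counter=5 r=(5,4) succ=(0,1) retry=(1,1)
step 8 (A CAS): counter=6 r=(5,4) succ=(1,1) retry=(1,1)

counter=6 r=(5,4) succ=(1,1) retry=(1,1)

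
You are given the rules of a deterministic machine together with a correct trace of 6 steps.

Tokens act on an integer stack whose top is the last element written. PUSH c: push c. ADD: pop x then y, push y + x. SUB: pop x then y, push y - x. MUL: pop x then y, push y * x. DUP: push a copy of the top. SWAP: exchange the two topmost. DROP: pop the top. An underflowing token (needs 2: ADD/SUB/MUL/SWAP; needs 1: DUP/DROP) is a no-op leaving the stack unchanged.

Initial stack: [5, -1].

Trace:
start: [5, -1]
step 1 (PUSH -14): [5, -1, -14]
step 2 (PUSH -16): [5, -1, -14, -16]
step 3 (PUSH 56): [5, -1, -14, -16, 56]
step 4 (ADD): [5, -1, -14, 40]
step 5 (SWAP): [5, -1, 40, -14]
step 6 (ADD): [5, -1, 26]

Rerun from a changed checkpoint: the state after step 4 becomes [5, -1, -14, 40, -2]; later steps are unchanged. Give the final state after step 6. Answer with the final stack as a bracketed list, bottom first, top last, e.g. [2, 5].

state after step 4 := [5, -1, -14, 40, -2]
step 5 (SWAP): [5, -1, -14, -2, 40]
step 6 (ADD): [5, -1, -14, 38]

[5, -1, -14, 38]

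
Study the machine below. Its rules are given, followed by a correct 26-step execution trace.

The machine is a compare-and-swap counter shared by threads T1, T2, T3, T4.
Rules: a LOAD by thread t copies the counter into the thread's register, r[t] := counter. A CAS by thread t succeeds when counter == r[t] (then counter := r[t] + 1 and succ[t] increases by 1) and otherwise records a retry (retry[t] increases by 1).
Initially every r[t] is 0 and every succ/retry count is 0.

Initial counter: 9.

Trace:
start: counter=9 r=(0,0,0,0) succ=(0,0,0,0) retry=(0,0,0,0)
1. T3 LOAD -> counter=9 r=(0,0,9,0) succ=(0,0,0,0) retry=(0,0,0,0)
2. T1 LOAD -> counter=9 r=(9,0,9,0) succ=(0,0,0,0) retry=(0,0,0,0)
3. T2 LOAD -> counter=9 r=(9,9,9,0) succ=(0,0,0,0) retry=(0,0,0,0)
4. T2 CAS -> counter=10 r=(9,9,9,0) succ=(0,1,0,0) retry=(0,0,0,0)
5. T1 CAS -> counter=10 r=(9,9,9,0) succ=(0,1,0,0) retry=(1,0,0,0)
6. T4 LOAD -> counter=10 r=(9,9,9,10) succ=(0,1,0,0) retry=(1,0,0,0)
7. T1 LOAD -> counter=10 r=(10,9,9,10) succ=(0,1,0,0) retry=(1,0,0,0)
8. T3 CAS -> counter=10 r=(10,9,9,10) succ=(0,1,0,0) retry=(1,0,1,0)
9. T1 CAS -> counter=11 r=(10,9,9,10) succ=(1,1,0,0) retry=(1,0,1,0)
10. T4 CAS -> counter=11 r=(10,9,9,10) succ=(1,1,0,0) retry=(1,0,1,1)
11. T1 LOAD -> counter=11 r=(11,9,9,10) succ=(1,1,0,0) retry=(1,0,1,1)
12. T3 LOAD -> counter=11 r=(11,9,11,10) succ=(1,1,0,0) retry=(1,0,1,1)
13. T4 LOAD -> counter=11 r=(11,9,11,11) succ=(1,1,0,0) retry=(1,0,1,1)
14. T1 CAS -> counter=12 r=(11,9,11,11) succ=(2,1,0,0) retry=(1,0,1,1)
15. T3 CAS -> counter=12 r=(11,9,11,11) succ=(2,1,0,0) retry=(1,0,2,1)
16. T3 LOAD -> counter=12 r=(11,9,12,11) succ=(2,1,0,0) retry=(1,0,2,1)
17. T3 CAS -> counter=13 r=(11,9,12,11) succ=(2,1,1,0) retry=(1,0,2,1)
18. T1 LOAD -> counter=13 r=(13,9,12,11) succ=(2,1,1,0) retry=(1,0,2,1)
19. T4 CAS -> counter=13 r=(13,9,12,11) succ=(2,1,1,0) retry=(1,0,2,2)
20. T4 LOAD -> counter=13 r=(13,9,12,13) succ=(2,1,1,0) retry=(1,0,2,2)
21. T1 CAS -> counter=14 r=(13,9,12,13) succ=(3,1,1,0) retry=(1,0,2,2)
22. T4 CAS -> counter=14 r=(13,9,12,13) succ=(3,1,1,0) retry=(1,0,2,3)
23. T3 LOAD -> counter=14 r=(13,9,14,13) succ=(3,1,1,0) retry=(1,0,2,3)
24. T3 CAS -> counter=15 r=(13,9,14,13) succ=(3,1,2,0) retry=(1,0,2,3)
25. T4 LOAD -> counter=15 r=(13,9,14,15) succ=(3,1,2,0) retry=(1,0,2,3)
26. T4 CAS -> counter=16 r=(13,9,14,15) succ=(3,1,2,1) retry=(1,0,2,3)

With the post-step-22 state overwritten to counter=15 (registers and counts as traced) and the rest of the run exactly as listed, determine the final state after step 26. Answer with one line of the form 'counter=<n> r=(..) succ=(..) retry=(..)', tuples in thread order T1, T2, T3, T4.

state after step 22 := counter=15 r=(13,9,12,13) succ=(3,1,1,0) retry=(1,0,2,3)
23. T3 LOAD -> counter=15 r=(13,9,15,13) succ=(3,1,1,0) retry=(1,0,2,3)
24. T3 CAS -> counter=16 r=(13,9,15,13) succ=(3,1,2,0) retry=(1,0,2,3)
25. T4 LOAD -> counter=16 r=(13,9,15,16) succ=(3,1,2,0) retry=(1,0,2,3)
26. T4 CAS -> counter=17 r=(13,9,15,16) succ=(3,1,2,1) retry=(1,0,2,3)

counter=17 r=(13,9,15,16) succ=(3,1,2,1) retry=(1,0,2,3)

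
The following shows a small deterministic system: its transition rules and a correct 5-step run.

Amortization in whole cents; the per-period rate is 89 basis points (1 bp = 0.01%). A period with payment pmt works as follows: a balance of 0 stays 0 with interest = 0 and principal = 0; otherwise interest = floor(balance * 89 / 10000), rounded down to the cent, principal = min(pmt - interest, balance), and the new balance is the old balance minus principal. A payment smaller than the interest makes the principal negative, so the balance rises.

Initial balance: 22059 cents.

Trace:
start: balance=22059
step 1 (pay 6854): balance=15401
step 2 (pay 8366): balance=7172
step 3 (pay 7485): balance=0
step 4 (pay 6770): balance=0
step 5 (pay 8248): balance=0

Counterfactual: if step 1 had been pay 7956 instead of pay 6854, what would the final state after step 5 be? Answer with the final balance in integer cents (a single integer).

(re-executing from step 1 with the substitution; state before step 1: balance=22059)
step 1 (pay 7956): balance=14299
step 2 (pay 8366): balance=6060
step 3 (pay 7485): balance=0
step 4 (pay 6770): balance=0
step 5 (pay 8248): balance=0

0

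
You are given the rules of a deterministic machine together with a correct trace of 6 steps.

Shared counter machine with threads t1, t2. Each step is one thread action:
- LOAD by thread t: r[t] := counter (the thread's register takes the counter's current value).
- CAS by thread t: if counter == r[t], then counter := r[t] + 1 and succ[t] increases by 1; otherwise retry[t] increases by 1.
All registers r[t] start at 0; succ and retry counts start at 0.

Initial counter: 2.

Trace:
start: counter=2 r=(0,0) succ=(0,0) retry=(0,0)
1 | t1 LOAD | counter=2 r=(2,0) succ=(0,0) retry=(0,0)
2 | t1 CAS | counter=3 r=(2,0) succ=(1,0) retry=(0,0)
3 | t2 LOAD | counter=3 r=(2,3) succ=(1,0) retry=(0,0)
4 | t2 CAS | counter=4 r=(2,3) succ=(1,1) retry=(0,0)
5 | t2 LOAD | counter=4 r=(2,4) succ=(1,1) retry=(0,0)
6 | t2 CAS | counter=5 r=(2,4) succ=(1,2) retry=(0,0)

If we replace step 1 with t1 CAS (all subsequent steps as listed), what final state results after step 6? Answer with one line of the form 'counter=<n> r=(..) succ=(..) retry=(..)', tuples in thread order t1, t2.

(re-executing from step 1 with the substitution; state before step 1: counter=2 r=(0,0) succ=(0,0) retry=(0,0))
1 | t1 CAS | counter=2 r=(0,0) succ=(0,0) retry=(1,0)
2 | t1 CAS | counter=2 r=(0,0) succ=(0,0) retry=(2,0)
3 | t2 LOAD | counter=2 r=(0,2) succ=(0,0) retry=(2,0)
4 | t2 CAS | counter=3 r=(0,2) succ=(0,1) retry=(2,0)
5 | t2 LOAD | counter=3 r=(0,3) succ=(0,1) retry=(2,0)
6 | t2 CAS | counter=4 r=(0,3) succ=(0,2) retry=(2,0)

counter=4 r=(0,3) succ=(0,2) retry=(2,0)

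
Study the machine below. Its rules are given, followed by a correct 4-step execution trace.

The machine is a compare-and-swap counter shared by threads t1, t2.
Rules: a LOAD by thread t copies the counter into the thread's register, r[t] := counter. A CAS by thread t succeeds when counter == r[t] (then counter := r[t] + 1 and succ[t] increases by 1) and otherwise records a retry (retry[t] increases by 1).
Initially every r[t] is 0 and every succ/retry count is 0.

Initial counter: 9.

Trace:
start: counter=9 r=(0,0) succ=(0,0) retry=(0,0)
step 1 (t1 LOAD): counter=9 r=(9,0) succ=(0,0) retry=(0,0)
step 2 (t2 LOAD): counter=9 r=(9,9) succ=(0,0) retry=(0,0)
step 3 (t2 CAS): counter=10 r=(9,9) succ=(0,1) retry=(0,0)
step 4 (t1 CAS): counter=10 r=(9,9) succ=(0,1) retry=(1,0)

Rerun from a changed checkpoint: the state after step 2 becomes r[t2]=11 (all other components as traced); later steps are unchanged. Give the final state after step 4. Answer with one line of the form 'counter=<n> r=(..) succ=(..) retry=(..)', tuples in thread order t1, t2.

state after step 2 := counter=9 r=(9,11) succ=(0,0) retry=(0,0)
step 3 (t2 CAS): counter=9 r=(9,11) succ=(0,0) retry=(0,1)
step 4 (t1 CAS): counter=10 r=(9,11) succ=(1,0) retry=(0,1)

counter=10 r=(9,11) succ=(1,0) retry=(0,1)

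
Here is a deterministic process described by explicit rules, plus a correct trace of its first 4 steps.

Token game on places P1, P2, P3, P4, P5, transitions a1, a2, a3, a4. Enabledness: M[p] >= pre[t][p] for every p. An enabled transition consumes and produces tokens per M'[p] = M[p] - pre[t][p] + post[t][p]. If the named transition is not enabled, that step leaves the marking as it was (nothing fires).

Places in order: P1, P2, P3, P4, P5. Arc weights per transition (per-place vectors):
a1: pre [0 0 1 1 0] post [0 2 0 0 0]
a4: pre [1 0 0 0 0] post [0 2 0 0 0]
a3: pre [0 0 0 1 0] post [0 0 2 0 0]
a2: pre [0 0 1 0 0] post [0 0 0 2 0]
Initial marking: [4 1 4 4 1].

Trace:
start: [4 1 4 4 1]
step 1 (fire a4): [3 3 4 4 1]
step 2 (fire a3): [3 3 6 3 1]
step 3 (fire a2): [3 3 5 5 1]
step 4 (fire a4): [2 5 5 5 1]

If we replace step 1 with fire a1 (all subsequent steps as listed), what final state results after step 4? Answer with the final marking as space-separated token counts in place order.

(re-executing from step 1 with the substitution; state before step 1: [4 1 4 4 1])
step 1 (fire a1): [4 3 3 3 1]
step 2 (fire a3): [4 3 5 2 1]
step 3 (fire a2): [4 3 4 4 1]
step 4 (fire a4): [3 5 4 4 1]

3 5 4 4 1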